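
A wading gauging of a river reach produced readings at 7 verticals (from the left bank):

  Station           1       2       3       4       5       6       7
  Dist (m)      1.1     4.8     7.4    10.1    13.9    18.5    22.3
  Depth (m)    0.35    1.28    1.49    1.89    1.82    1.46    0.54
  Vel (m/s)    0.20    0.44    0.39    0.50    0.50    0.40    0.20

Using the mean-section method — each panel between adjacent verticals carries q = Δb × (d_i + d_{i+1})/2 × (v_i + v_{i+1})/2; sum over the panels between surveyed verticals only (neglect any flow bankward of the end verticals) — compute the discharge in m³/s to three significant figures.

12.5 m³/s

Panel 1-2: Δb = 3.7 m, d̄ = (0.35+1.28)/2 = 0.815, v̄ = (0.20+0.44)/2 = 0.32 → q = 3.7×0.815×0.32 = 0.9650 m³/s
Panel 2-3: Δb = 2.6 m, d̄ = (1.28+1.49)/2 = 1.385, v̄ = (0.44+0.39)/2 = 0.415 → q = 2.6×1.385×0.415 = 1.494 m³/s
Panel 3-4: Δb = 2.7 m, d̄ = (1.49+1.89)/2 = 1.69, v̄ = (0.39+0.50)/2 = 0.445 → q = 2.7×1.69×0.445 = 2.031 m³/s
Panel 4-5: Δb = 3.8 m, d̄ = (1.89+1.82)/2 = 1.855, v̄ = (0.50+0.50)/2 = 0.5 → q = 3.8×1.855×0.5 = 3.525 m³/s
Panel 5-6: Δb = 4.6 m, d̄ = (1.82+1.46)/2 = 1.64, v̄ = (0.50+0.40)/2 = 0.45 → q = 4.6×1.64×0.45 = 3.395 m³/s
Panel 6-7: Δb = 3.8 m, d̄ = (1.46+0.54)/2 = 1, v̄ = (0.40+0.20)/2 = 0.3 → q = 3.8×1×0.3 = 1.140 m³/s
Q = Σ q = 12.55 m³/s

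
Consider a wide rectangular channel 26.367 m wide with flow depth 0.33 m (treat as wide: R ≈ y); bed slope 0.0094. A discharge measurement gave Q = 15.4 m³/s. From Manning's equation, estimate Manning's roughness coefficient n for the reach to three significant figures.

A = b·y = 26.367 × 0.33 = 8.701 m²
Wide channel: R ≈ y = 0.33 m
n = (1/Q)·A·R^(2/3)·S^(1/2) = (1/15.4) × 8.701 × 0.4775 × 0.09695 = 0.02616

0.0262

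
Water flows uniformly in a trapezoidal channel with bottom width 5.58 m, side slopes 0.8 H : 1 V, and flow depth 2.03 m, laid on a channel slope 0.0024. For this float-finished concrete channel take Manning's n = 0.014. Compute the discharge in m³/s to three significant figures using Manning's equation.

A = (b + z·y)·y = (5.58 + 0.8×2.03)×2.03 = 14.62 m²
P = b + 2y√(1+z²) = 5.58 + 2×2.03×√(1+0.8²) = 10.78 m
R = A/P = 14.62/10.78 = 1.357 m
Q = (1/n)·A·R^(2/3)·S^(1/2) = (1/0.014) × 14.62 × 1.357^(2/3) × 0.0024^(1/2) = 62.71 m³/s

62.7 m³/s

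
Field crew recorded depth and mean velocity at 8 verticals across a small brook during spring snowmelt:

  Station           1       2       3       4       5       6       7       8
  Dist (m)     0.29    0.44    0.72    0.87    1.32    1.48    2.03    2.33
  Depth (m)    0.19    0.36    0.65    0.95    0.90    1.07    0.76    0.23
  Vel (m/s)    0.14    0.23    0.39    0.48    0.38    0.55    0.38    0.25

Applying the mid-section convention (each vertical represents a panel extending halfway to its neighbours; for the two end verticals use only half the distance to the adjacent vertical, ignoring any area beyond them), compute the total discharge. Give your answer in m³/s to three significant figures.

0.656 m³/s

w_1 = (0.44 − 0.29)/2 = 0.075 m; q_1 = 0.14 × 0.19 × 0.075 = 0.001995 m³/s
w_2 = (0.72 − 0.29)/2 = 0.215 m; q_2 = 0.23 × 0.36 × 0.215 = 0.01780 m³/s
w_3 = (0.87 − 0.44)/2 = 0.215 m; q_3 = 0.39 × 0.65 × 0.215 = 0.05450 m³/s
w_4 = (1.32 − 0.72)/2 = 0.3 m; q_4 = 0.48 × 0.95 × 0.3 = 0.1368 m³/s
w_5 = (1.48 − 0.87)/2 = 0.305 m; q_5 = 0.38 × 0.90 × 0.305 = 0.1043 m³/s
w_6 = (2.03 − 1.32)/2 = 0.355 m; q_6 = 0.55 × 1.07 × 0.355 = 0.2089 m³/s
w_7 = (2.33 − 1.48)/2 = 0.425 m; q_7 = 0.38 × 0.76 × 0.425 = 0.1227 m³/s
w_8 = (2.33 − 2.03)/2 = 0.15 m; q_8 = 0.25 × 0.23 × 0.15 = 0.008625 m³/s
Q = Σ qᵢ = 0.6557 m³/s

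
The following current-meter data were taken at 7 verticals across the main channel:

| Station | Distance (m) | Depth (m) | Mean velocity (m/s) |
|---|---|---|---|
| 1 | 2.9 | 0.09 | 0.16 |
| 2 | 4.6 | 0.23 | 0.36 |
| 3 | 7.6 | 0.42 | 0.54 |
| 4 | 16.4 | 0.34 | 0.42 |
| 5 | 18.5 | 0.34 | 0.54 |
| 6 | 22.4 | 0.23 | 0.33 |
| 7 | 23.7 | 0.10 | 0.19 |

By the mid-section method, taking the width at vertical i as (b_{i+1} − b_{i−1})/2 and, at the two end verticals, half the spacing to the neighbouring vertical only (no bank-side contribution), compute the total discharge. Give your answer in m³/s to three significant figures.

3.08 m³/s

w_1 = (4.6 − 2.9)/2 = 0.85 m; q_1 = 0.16 × 0.09 × 0.85 = 0.01224 m³/s
w_2 = (7.6 − 2.9)/2 = 2.35 m; q_2 = 0.36 × 0.23 × 2.35 = 0.1946 m³/s
w_3 = (16.4 − 4.6)/2 = 5.9 m; q_3 = 0.54 × 0.42 × 5.9 = 1.338 m³/s
w_4 = (18.5 − 7.6)/2 = 5.45 m; q_4 = 0.42 × 0.34 × 5.45 = 0.7783 m³/s
w_5 = (22.4 − 16.4)/2 = 3 m; q_5 = 0.54 × 0.34 × 3 = 0.5508 m³/s
w_6 = (23.7 − 18.5)/2 = 2.6 m; q_6 = 0.33 × 0.23 × 2.6 = 0.1973 m³/s
w_7 = (23.7 − 22.4)/2 = 0.65 m; q_7 = 0.19 × 0.10 × 0.65 = 0.01235 m³/s
Q = Σ qᵢ = 3.084 m³/s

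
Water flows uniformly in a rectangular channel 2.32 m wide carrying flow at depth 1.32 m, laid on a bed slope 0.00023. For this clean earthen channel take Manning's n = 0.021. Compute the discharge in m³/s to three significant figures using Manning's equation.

1.60 m³/s

A = b·y = 2.32 × 1.32 = 3.062 m²
P = b + 2y = 2.32 + 2×1.32 = 4.960 m
R = A/P = 3.062/4.960 = 0.6174 m
Q = (1/n)·A·R^(2/3)·S^(1/2) = (1/0.021) × 3.062 × 0.6174^(2/3) × 0.00023^(1/2) = 1.604 m³/s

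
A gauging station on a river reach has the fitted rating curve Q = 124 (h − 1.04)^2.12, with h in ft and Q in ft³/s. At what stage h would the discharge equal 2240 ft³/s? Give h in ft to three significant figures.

h − h₀ = (Q/C)^(1/b) = (2240/124)^(1/2.12) = 3.916 ft
h = 1.04 + 3.916 = 4.956 ft

4.96 ft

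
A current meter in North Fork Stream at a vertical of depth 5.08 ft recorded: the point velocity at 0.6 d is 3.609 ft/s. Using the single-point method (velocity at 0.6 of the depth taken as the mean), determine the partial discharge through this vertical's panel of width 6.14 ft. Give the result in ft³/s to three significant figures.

113 ft³/s

v̄ = v₀.₆ = 3.609 ft/s
q = v̄ × d × w = 3.609 × 5.08 × 6.14 = 112.6 ft³/s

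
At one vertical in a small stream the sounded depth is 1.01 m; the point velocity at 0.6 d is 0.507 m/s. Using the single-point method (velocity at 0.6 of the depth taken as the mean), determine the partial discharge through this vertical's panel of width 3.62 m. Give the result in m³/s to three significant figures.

1.85 m³/s

v̄ = v₀.₆ = 0.507 m/s
q = v̄ × d × w = 0.5070 × 1.01 × 3.62 = 1.854 m³/s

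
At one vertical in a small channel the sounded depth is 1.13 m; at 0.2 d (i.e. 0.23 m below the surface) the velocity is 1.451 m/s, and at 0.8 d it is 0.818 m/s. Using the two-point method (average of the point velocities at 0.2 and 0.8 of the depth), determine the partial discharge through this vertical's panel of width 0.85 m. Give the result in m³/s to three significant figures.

v̄ = (1.451 + 0.818) / 2 = 1.135 m/s
q = v̄ × d × w = 1.135 × 1.13 × 0.85 = 1.090 m³/s

1.09 m³/s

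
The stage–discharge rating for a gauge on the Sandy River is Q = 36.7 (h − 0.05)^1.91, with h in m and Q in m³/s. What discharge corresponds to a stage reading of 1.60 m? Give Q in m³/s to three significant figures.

Q = 36.7 × (1.60 − 0.05)^1.91 = 36.7 × 1.55^1.91 = 84.76 m³/s

84.8 m³/s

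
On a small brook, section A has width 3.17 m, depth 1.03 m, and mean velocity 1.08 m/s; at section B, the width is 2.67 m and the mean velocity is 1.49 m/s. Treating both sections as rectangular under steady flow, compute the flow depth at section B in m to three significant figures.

Q = A₁V₁ = (3.17×1.03) × 1.08 = 3.526 m³/s
d₂ = Q/(b₂ V₂) = 3.526/(2.67×1.49) = 0.8864 m

0.886 m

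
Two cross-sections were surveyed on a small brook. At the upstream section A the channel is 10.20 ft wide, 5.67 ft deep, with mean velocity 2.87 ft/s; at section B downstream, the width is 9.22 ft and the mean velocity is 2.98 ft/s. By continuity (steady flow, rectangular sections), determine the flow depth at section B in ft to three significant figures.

Q = A₁V₁ = (10.20×5.67) × 2.87 = 166.0 ft³/s
d₂ = Q/(b₂ V₂) = 166.0/(9.22×2.98) = 6.041 ft

6.04 ft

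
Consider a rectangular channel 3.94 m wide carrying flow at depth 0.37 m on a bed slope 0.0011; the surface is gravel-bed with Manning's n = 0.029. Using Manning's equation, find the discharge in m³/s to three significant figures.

A = b·y = 3.94 × 0.37 = 1.458 m²
P = b + 2y = 3.94 + 2×0.37 = 4.680 m
R = A/P = 1.458/4.680 = 0.3115 m
Q = (1/n)·A·R^(2/3)·S^(1/2) = (1/0.029) × 1.458 × 0.3115^(2/3) × 0.0011^(1/2) = 0.7661 m³/s

0.766 m³/s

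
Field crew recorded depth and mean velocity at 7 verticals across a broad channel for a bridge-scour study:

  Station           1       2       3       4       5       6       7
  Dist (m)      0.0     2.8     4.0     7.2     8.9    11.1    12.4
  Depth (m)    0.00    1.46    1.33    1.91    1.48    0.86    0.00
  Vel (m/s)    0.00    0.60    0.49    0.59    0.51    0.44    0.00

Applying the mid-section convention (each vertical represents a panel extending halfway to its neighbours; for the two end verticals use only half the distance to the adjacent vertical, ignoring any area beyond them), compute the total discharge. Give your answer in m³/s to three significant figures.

8.08 m³/s

w_2 = (4.0 − 0.0)/2 = 2 m; q_2 = 0.60 × 1.46 × 2 = 1.752 m³/s
w_3 = (7.2 − 2.8)/2 = 2.2 m; q_3 = 0.49 × 1.33 × 2.2 = 1.434 m³/s
w_4 = (8.9 − 4.0)/2 = 2.45 m; q_4 = 0.59 × 1.91 × 2.45 = 2.761 m³/s
w_5 = (11.1 − 7.2)/2 = 1.95 m; q_5 = 0.51 × 1.48 × 1.95 = 1.472 m³/s
w_6 = (12.4 − 8.9)/2 = 1.75 m; q_6 = 0.44 × 0.86 × 1.75 = 0.6622 m³/s
Stations 1, 7 contribute zero (depth or velocity is 0).
Q = Σ qᵢ = 8.081 m³/s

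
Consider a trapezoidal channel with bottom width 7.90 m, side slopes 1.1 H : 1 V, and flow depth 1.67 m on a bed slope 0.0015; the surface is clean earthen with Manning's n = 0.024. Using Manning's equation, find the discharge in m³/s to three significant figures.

A = (b + z·y)·y = (7.90 + 1.1×1.67)×1.67 = 16.26 m²
P = b + 2y√(1+z²) = 7.90 + 2×1.67×√(1+1.1²) = 12.87 m
R = A/P = 16.26/12.87 = 1.264 m
Q = (1/n)·A·R^(2/3)·S^(1/2) = (1/0.024) × 16.26 × 1.264^(2/3) × 0.0015^(1/2) = 30.68 m³/s

30.7 m³/s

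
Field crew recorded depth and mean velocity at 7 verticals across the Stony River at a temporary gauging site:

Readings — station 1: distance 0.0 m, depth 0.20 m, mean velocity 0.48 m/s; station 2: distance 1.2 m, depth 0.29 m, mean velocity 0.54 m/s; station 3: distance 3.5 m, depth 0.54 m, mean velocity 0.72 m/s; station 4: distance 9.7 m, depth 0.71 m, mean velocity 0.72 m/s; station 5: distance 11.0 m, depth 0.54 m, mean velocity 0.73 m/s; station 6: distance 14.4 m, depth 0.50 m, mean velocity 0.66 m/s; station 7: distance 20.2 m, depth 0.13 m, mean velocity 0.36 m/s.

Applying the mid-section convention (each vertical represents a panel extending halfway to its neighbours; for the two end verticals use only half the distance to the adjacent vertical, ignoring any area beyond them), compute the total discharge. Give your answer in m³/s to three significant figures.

6.48 m³/s

w_1 = (1.2 − 0.0)/2 = 0.6 m; q_1 = 0.48 × 0.20 × 0.6 = 0.05760 m³/s
w_2 = (3.5 − 0.0)/2 = 1.75 m; q_2 = 0.54 × 0.29 × 1.75 = 0.2741 m³/s
w_3 = (9.7 − 1.2)/2 = 4.25 m; q_3 = 0.72 × 0.54 × 4.25 = 1.652 m³/s
w_4 = (11.0 − 3.5)/2 = 3.75 m; q_4 = 0.72 × 0.71 × 3.75 = 1.917 m³/s
w_5 = (14.4 − 9.7)/2 = 2.35 m; q_5 = 0.73 × 0.54 × 2.35 = 0.9264 m³/s
w_6 = (20.2 − 11.0)/2 = 4.6 m; q_6 = 0.66 × 0.50 × 4.6 = 1.518 m³/s
w_7 = (20.2 − 14.4)/2 = 2.9 m; q_7 = 0.36 × 0.13 × 2.9 = 0.1357 m³/s
Q = Σ qᵢ = 6.481 m³/s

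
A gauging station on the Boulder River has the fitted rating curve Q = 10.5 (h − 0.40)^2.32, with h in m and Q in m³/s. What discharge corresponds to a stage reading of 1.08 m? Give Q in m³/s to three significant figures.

4.29 m³/s

Q = 10.5 × (1.08 − 0.40)^2.32 = 10.5 × 0.68^2.32 = 4.292 m³/s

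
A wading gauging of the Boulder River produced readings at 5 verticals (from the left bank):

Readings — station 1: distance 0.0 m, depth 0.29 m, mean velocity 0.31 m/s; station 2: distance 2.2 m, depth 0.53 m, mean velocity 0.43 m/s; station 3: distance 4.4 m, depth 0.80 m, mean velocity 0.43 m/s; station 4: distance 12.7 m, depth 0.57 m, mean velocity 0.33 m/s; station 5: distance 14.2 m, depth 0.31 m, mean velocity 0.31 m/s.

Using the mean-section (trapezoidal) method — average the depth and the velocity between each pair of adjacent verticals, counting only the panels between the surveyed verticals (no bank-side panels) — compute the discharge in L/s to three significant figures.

Panel 1-2: Δb = 2.2 m, d̄ = (0.29+0.53)/2 = 0.41, v̄ = (0.31+0.43)/2 = 0.37 → q = 2.2×0.41×0.37 = 0.3337 m³/s
Panel 2-3: Δb = 2.2 m, d̄ = (0.53+0.80)/2 = 0.665, v̄ = (0.43+0.43)/2 = 0.43 → q = 2.2×0.665×0.43 = 0.6291 m³/s
Panel 3-4: Δb = 8.3 m, d̄ = (0.80+0.57)/2 = 0.685, v̄ = (0.43+0.33)/2 = 0.38 → q = 8.3×0.685×0.38 = 2.160 m³/s
Panel 4-5: Δb = 1.5 m, d̄ = (0.57+0.31)/2 = 0.44, v̄ = (0.33+0.31)/2 = 0.32 → q = 1.5×0.44×0.32 = 0.2112 m³/s
Q = Σ q = 3.335 m³/s
= 3.335 × 1000 = 3335 L/s

3330 L/s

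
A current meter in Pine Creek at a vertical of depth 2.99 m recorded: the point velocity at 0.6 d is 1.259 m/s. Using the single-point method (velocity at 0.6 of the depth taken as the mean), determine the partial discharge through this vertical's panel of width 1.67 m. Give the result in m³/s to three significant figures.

v̄ = v₀.₆ = 1.259 m/s
q = v̄ × d × w = 1.259 × 2.99 × 1.67 = 6.287 m³/s

6.29 m³/s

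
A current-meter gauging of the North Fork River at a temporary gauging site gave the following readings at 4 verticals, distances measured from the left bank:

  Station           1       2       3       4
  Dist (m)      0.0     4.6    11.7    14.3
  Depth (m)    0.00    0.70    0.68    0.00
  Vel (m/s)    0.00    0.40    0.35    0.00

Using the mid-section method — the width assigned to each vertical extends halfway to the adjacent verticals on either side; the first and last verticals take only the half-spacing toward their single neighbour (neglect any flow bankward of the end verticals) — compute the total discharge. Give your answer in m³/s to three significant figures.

w_2 = (11.7 − 0.0)/2 = 5.85 m; q_2 = 0.40 × 0.70 × 5.85 = 1.638 m³/s
w_3 = (14.3 − 4.6)/2 = 4.85 m; q_3 = 0.35 × 0.68 × 4.85 = 1.154 m³/s
Stations 1, 4 contribute zero (depth or velocity is 0).
Q = Σ qᵢ = 2.792 m³/s

2.79 m³/s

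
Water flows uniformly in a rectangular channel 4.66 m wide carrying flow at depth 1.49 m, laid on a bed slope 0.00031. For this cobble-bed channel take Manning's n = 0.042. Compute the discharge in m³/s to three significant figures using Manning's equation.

2.73 m³/s

A = b·y = 4.66 × 1.49 = 6.943 m²
P = b + 2y = 4.66 + 2×1.49 = 7.640 m
R = A/P = 6.943/7.640 = 0.9088 m
Q = (1/n)·A·R^(2/3)·S^(1/2) = (1/0.042) × 6.943 × 0.9088^(2/3) × 0.00031^(1/2) = 2.731 m³/s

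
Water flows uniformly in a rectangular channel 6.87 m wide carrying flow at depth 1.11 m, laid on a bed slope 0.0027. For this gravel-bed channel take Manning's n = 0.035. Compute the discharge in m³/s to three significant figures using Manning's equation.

10.1 m³/s

A = b·y = 6.87 × 1.11 = 7.626 m²
P = b + 2y = 6.87 + 2×1.11 = 9.090 m
R = A/P = 7.626/9.090 = 0.8389 m
Q = (1/n)·A·R^(2/3)·S^(1/2) = (1/0.035) × 7.626 × 0.8389^(2/3) × 0.0027^(1/2) = 10.07 m³/s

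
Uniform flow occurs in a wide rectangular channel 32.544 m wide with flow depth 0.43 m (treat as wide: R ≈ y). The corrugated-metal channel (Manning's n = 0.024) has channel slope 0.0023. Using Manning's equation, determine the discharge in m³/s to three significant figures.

15.9 m³/s

A = b·y = 32.544 × 0.43 = 13.99 m²
Wide channel: R ≈ y = 0.43 m
Q = (1/n)·A·R^(2/3)·S^(1/2) = (1/0.024) × 13.99 × 0.4300^(2/3) × 0.0023^(1/2) = 15.93 m³/s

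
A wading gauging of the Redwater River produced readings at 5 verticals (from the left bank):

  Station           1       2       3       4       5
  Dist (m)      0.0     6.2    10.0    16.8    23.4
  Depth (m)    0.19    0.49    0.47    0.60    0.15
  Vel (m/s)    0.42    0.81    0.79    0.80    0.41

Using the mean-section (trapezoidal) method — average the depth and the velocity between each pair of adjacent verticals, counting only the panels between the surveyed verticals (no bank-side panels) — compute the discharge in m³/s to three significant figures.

7.15 m³/s

Panel 1-2: Δb = 6.2 m, d̄ = (0.19+0.49)/2 = 0.34, v̄ = (0.42+0.81)/2 = 0.615 → q = 6.2×0.34×0.615 = 1.296 m³/s
Panel 2-3: Δb = 3.8 m, d̄ = (0.49+0.47)/2 = 0.48, v̄ = (0.81+0.79)/2 = 0.8 → q = 3.8×0.48×0.8 = 1.459 m³/s
Panel 3-4: Δb = 6.8 m, d̄ = (0.47+0.60)/2 = 0.535, v̄ = (0.79+0.80)/2 = 0.795 → q = 6.8×0.535×0.795 = 2.892 m³/s
Panel 4-5: Δb = 6.6 m, d̄ = (0.60+0.15)/2 = 0.375, v̄ = (0.80+0.41)/2 = 0.605 → q = 6.6×0.375×0.605 = 1.497 m³/s
Q = Σ q = 7.145 m³/s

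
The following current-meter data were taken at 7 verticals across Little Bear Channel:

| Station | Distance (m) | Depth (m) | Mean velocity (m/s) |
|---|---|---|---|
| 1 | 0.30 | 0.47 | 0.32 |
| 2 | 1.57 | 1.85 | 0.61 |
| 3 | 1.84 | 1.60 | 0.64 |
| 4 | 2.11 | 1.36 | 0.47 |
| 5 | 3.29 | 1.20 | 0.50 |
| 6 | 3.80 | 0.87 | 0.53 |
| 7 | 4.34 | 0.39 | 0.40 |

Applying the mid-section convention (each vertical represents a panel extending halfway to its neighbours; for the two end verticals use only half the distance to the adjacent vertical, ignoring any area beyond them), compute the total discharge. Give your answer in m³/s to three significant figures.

2.50 m³/s

w_1 = (1.57 − 0.30)/2 = 0.635 m; q_1 = 0.32 × 0.47 × 0.635 = 0.09550 m³/s
w_2 = (1.84 − 0.30)/2 = 0.77 m; q_2 = 0.61 × 1.85 × 0.77 = 0.8689 m³/s
w_3 = (2.11 − 1.57)/2 = 0.27 m; q_3 = 0.64 × 1.60 × 0.27 = 0.2765 m³/s
w_4 = (3.29 − 1.84)/2 = 0.725 m; q_4 = 0.47 × 1.36 × 0.725 = 0.4634 m³/s
w_5 = (3.80 − 2.11)/2 = 0.845 m; q_5 = 0.50 × 1.20 × 0.845 = 0.5070 m³/s
w_6 = (4.34 − 3.29)/2 = 0.525 m; q_6 = 0.53 × 0.87 × 0.525 = 0.2421 m³/s
w_7 = (4.34 − 3.80)/2 = 0.27 m; q_7 = 0.40 × 0.39 × 0.27 = 0.04212 m³/s
Q = Σ qᵢ = 2.496 m³/s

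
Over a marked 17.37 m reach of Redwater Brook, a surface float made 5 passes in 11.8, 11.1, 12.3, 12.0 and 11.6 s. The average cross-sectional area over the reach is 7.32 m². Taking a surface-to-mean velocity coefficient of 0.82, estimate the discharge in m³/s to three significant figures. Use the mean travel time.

8.87 m³/s

t̄ = (11.8 + 11.1 + 12.3 + 12.0 + 11.6) / 5 = 11.76 s
v_surface = L / t̄ = 17.37 / 11.76 = 1.477 m/s
v_mean = 0.82 × 1.477 = 1.211 m/s
Q = A × v_mean = 7.32 × 1.211 = 8.866 m³/s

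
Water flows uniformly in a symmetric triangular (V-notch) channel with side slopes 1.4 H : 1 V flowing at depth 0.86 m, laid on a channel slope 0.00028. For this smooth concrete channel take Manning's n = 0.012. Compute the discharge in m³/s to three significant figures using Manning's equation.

A = z·y² = 1.4×0.86² = 1.035 m²
P = 2y√(1+z²) = 2×0.86×√(1+1.4²) = 2.959 m
R = A/P = 1.035/2.959 = 0.3499 m
Q = (1/n)·A·R^(2/3)·S^(1/2) = (1/0.012) × 1.035 × 0.3499^(2/3) × 0.00028^(1/2) = 0.7170 m³/s

0.717 m³/s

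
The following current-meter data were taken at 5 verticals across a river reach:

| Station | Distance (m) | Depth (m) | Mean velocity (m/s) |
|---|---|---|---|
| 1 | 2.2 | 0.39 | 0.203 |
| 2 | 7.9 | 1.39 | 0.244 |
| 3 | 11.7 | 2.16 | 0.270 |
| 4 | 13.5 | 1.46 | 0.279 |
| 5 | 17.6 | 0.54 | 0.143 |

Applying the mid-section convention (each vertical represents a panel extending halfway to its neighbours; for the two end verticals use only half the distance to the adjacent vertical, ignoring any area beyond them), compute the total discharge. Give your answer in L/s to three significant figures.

w_1 = (7.9 − 2.2)/2 = 2.85 m; q_1 = 0.203 × 0.39 × 2.85 = 0.2256 m³/s
w_2 = (11.7 − 2.2)/2 = 4.75 m; q_2 = 0.244 × 1.39 × 4.75 = 1.611 m³/s
w_3 = (13.5 − 7.9)/2 = 2.8 m; q_3 = 0.270 × 2.16 × 2.8 = 1.633 m³/s
w_4 = (17.6 − 11.7)/2 = 2.95 m; q_4 = 0.279 × 1.46 × 2.95 = 1.202 m³/s
w_5 = (17.6 − 13.5)/2 = 2.05 m; q_5 = 0.143 × 0.54 × 2.05 = 0.1583 m³/s
Q = Σ qᵢ = 4.830 m³/s
= 4.830 × 1000 = 4830 L/s

4830 L/s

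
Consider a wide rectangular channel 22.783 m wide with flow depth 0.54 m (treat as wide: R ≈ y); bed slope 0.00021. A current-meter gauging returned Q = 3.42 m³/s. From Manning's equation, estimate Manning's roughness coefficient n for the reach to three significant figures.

A = b·y = 22.783 × 0.54 = 12.30 m²
Wide channel: R ≈ y = 0.54 m
n = (1/Q)·A·R^(2/3)·S^(1/2) = (1/3.42) × 12.30 × 0.6631 × 0.01449 = 0.03457

0.0346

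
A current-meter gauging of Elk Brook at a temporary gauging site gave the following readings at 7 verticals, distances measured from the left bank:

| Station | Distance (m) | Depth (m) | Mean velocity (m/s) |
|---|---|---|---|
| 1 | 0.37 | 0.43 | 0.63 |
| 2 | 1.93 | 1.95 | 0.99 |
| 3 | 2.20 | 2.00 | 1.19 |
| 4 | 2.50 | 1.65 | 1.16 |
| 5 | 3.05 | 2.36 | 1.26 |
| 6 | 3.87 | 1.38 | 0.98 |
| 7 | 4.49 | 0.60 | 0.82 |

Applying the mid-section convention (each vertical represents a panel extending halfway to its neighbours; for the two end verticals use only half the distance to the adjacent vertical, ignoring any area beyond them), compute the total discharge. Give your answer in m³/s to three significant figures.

w_1 = (1.93 − 0.37)/2 = 0.78 m; q_1 = 0.63 × 0.43 × 0.78 = 0.2113 m³/s
w_2 = (2.20 − 0.37)/2 = 0.915 m; q_2 = 0.99 × 1.95 × 0.915 = 1.766 m³/s
w_3 = (2.50 − 1.93)/2 = 0.285 m; q_3 = 1.19 × 2.00 × 0.285 = 0.6783 m³/s
w_4 = (3.05 − 2.20)/2 = 0.425 m; q_4 = 1.16 × 1.65 × 0.425 = 0.8135 m³/s
w_5 = (3.87 − 2.50)/2 = 0.685 m; q_5 = 1.26 × 2.36 × 0.685 = 2.037 m³/s
w_6 = (4.49 − 3.05)/2 = 0.72 m; q_6 = 0.98 × 1.38 × 0.72 = 0.9737 m³/s
w_7 = (4.49 − 3.87)/2 = 0.31 m; q_7 = 0.82 × 0.60 × 0.31 = 0.1525 m³/s
Q = Σ qᵢ = 6.633 m³/s

6.63 m³/s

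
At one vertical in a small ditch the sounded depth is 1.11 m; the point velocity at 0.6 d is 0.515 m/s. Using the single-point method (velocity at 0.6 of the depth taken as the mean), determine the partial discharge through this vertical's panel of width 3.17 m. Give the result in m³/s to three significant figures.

1.81 m³/s

v̄ = v₀.₆ = 0.515 m/s
q = v̄ × d × w = 0.5150 × 1.11 × 3.17 = 1.812 m³/s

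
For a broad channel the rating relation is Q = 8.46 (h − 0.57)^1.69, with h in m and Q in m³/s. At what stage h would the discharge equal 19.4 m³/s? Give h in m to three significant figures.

2.20 m

h − h₀ = (Q/C)^(1/b) = (19.4/8.46)^(1/1.69) = 1.634 m
h = 0.57 + 1.634 = 2.204 m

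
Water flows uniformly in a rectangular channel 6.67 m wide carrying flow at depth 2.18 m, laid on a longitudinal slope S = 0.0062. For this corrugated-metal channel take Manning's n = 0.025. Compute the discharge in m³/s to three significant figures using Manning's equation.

55.1 m³/s

A = b·y = 6.67 × 2.18 = 14.54 m²
P = b + 2y = 6.67 + 2×2.18 = 11.03 m
R = A/P = 14.54/11.03 = 1.318 m
Q = (1/n)·A·R^(2/3)·S^(1/2) = (1/0.025) × 14.54 × 1.318^(2/3) × 0.0062^(1/2) = 55.06 m³/s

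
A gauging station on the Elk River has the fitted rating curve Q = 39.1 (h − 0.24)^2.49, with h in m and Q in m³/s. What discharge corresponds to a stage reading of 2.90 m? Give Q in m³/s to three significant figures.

Q = 39.1 × (2.90 − 0.24)^2.49 = 39.1 × 2.66^2.49 = 446.8 m³/s

447 m³/s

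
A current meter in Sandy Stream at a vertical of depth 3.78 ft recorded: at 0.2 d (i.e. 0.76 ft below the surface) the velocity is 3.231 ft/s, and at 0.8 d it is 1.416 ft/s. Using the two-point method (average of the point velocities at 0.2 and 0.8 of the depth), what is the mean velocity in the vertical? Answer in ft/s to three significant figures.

2.32 ft/s

v̄ = (3.231 + 1.416) / 2 = 2.324 ft/s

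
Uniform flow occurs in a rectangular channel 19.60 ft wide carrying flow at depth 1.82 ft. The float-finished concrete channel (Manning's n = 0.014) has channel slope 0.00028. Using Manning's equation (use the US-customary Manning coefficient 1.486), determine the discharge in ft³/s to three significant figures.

A = b·y = 19.60 × 1.82 = 35.67 ft²
P = b + 2y = 19.60 + 2×1.82 = 23.24 ft
R = A/P = 35.67/23.24 = 1.535 ft
Q = (1.486/n)·A·R^(2/3)·S^(1/2) = (1.486/0.014) × 35.67 × 1.535^(2/3) × 0.00028^(1/2) = 84.31 ft³/s

84.3 ft³/s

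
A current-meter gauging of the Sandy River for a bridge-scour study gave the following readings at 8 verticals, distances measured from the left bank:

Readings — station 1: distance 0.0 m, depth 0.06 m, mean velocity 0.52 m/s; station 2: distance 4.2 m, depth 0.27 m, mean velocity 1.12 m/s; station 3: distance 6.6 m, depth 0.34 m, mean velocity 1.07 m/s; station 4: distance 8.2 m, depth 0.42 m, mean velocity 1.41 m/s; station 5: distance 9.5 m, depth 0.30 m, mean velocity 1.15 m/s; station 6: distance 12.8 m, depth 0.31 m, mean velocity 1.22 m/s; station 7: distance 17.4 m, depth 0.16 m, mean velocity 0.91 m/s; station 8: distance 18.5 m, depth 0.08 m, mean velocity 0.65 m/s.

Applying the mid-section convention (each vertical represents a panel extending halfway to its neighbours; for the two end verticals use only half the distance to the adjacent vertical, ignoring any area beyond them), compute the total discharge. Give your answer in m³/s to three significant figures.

w_1 = (4.2 − 0.0)/2 = 2.1 m; q_1 = 0.52 × 0.06 × 2.1 = 0.06552 m³/s
w_2 = (6.6 − 0.0)/2 = 3.3 m; q_2 = 1.12 × 0.27 × 3.3 = 0.9979 m³/s
w_3 = (8.2 − 4.2)/2 = 2 m; q_3 = 1.07 × 0.34 × 2 = 0.7276 m³/s
w_4 = (9.5 − 6.6)/2 = 1.45 m; q_4 = 1.41 × 0.42 × 1.45 = 0.8587 m³/s
w_5 = (12.8 − 8.2)/2 = 2.3 m; q_5 = 1.15 × 0.30 × 2.3 = 0.7935 m³/s
w_6 = (17.4 − 9.5)/2 = 3.95 m; q_6 = 1.22 × 0.31 × 3.95 = 1.494 m³/s
w_7 = (18.5 − 12.8)/2 = 2.85 m; q_7 = 0.91 × 0.16 × 2.85 = 0.4150 m³/s
w_8 = (18.5 − 17.4)/2 = 0.55 m; q_8 = 0.65 × 0.08 × 0.55 = 0.02860 m³/s
Q = Σ qᵢ = 5.381 m³/s

5.38 m³/s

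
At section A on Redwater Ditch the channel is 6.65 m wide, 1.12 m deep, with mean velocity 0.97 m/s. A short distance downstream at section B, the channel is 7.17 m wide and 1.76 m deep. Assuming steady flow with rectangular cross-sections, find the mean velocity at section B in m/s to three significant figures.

Q = A₁V₁ = (6.65×1.12) × 0.97 = 7.225 m³/s
A₂ = 7.17 × 1.76 = 12.62 m²
V₂ = Q/A₂ = 7.225/12.62 = 0.5725 m/s

0.573 m/s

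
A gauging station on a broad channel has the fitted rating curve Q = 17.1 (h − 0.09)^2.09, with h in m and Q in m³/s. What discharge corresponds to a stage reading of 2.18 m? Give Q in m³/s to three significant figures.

Q = 17.1 × (2.18 − 0.09)^2.09 = 17.1 × 2.09^2.09 = 79.82 m³/s

79.8 m³/s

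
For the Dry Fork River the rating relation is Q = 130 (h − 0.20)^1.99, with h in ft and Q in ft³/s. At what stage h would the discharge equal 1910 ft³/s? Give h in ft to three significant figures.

h − h₀ = (Q/C)^(1/b) = (1910/130)^(1/1.99) = 3.859 ft
h = 0.20 + 3.859 = 4.059 ft

4.06 ft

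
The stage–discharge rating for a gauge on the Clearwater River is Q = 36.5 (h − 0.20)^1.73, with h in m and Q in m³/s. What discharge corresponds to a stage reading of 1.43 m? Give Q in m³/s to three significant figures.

Q = 36.5 × (1.43 − 0.20)^1.73 = 36.5 × 1.23^1.73 = 52.22 m³/s

52.2 m³/s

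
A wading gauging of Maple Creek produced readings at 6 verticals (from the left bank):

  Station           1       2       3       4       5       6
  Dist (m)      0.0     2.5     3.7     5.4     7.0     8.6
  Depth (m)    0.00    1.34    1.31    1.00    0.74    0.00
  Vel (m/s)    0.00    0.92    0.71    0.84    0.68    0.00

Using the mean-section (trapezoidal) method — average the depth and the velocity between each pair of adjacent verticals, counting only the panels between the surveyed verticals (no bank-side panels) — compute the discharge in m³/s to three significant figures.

Panel 1-2: Δb = 2.5 m, d̄ = (0.00+1.34)/2 = 0.67, v̄ = (0.00+0.92)/2 = 0.46 → q = 2.5×0.67×0.46 = 0.7705 m³/s
Panel 2-3: Δb = 1.2 m, d̄ = (1.34+1.31)/2 = 1.325, v̄ = (0.92+0.71)/2 = 0.815 → q = 1.2×1.325×0.815 = 1.296 m³/s
Panel 3-4: Δb = 1.7 m, d̄ = (1.31+1.00)/2 = 1.155, v̄ = (0.71+0.84)/2 = 0.775 → q = 1.7×1.155×0.775 = 1.522 m³/s
Panel 4-5: Δb = 1.6 m, d̄ = (1.00+0.74)/2 = 0.87, v̄ = (0.84+0.68)/2 = 0.76 → q = 1.6×0.87×0.76 = 1.058 m³/s
Panel 5-6: Δb = 1.6 m, d̄ = (0.74+0.00)/2 = 0.37, v̄ = (0.68+0.00)/2 = 0.34 → q = 1.6×0.37×0.34 = 0.2013 m³/s
Q = Σ q = 4.847 m³/s

4.85 m³/s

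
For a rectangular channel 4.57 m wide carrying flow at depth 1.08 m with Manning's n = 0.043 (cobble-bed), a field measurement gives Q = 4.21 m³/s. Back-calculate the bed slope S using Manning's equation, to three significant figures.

0.00203

A = b·y = 4.57 × 1.08 = 4.936 m²
P = b + 2y = 4.57 + 2×1.08 = 6.730 m
R = A/P = 4.936/6.730 = 0.7334 m
S = (Q·n / (1·A·R^(2/3)))² = (4.21×0.043 / (1×4.936×0.8132))² = 0.002034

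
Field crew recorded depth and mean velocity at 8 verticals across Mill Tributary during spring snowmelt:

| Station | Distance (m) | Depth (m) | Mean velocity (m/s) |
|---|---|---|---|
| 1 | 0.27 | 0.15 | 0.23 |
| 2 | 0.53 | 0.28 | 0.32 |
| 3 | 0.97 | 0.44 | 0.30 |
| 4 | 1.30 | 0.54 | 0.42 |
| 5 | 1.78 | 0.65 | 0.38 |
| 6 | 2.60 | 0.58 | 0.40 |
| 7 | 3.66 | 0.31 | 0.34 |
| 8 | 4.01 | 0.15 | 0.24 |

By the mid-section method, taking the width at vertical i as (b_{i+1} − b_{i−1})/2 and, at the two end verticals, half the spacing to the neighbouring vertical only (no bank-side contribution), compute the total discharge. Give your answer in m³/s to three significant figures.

0.638 m³/s

w_1 = (0.53 − 0.27)/2 = 0.13 m; q_1 = 0.23 × 0.15 × 0.13 = 0.004485 m³/s
w_2 = (0.97 − 0.27)/2 = 0.35 m; q_2 = 0.32 × 0.28 × 0.35 = 0.03136 m³/s
w_3 = (1.30 − 0.53)/2 = 0.385 m; q_3 = 0.30 × 0.44 × 0.385 = 0.05082 m³/s
w_4 = (1.78 − 0.97)/2 = 0.405 m; q_4 = 0.42 × 0.54 × 0.405 = 0.09185 m³/s
w_5 = (2.60 − 1.30)/2 = 0.65 m; q_5 = 0.38 × 0.65 × 0.65 = 0.1606 m³/s
w_6 = (3.66 − 1.78)/2 = 0.94 m; q_6 = 0.40 × 0.58 × 0.94 = 0.2181 m³/s
w_7 = (4.01 − 2.60)/2 = 0.705 m; q_7 = 0.34 × 0.31 × 0.705 = 0.07431 m³/s
w_8 = (4.01 − 3.66)/2 = 0.175 m; q_8 = 0.24 × 0.15 × 0.175 = 0.006300 m³/s
Q = Σ qᵢ = 0.6378 m³/s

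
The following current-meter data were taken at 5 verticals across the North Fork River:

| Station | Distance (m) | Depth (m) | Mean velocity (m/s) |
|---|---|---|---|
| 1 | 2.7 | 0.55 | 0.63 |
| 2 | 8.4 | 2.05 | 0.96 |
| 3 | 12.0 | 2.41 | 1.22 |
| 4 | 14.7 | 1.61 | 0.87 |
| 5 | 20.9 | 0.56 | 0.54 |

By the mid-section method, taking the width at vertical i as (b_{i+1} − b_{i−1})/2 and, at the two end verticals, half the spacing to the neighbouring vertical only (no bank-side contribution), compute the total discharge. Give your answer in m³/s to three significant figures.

w_1 = (8.4 − 2.7)/2 = 2.85 m; q_1 = 0.63 × 0.55 × 2.85 = 0.9875 m³/s
w_2 = (12.0 − 2.7)/2 = 4.65 m; q_2 = 0.96 × 2.05 × 4.65 = 9.151 m³/s
w_3 = (14.7 − 8.4)/2 = 3.15 m; q_3 = 1.22 × 2.41 × 3.15 = 9.262 m³/s
w_4 = (20.9 − 12.0)/2 = 4.45 m; q_4 = 0.87 × 1.61 × 4.45 = 6.233 m³/s
w_5 = (20.9 − 14.7)/2 = 3.1 m; q_5 = 0.54 × 0.56 × 3.1 = 0.9374 m³/s
Q = Σ qᵢ = 26.57 m³/s

26.6 m³/s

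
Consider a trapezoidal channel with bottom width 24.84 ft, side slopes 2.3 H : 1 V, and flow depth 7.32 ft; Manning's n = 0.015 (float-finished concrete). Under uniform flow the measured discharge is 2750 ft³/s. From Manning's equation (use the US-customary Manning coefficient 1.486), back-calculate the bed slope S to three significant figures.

0.000980

A = (b + z·y)·y = (24.84 + 2.3×7.32)×7.32 = 305.1 ft²
P = b + 2y√(1+z²) = 24.84 + 2×7.32×√(1+2.3²) = 61.56 ft
R = A/P = 305.1/61.56 = 4.956 ft
S = (Q·n / (1.486·A·R^(2/3)))² = (2750×0.015 / (1.486×305.1×2.907))² = 0.0009799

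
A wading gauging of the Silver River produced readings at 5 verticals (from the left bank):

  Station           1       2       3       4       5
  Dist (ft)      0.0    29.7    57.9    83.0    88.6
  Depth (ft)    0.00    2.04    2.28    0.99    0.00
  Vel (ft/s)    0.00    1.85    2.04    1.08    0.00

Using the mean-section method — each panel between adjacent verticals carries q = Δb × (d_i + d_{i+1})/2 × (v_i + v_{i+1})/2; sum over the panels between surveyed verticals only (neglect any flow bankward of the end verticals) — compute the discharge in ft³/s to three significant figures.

Panel 1-2: Δb = 29.7 ft, d̄ = (0.00+2.04)/2 = 1.02, v̄ = (0.00+1.85)/2 = 0.925 → q = 29.7×1.02×0.925 = 28.02 ft³/s
Panel 2-3: Δb = 28.2 ft, d̄ = (2.04+2.28)/2 = 2.16, v̄ = (1.85+2.04)/2 = 1.945 → q = 28.2×2.16×1.945 = 118.5 ft³/s
Panel 3-4: Δb = 25.1 ft, d̄ = (2.28+0.99)/2 = 1.635, v̄ = (2.04+1.08)/2 = 1.56 → q = 25.1×1.635×1.56 = 64.02 ft³/s
Panel 4-5: Δb = 5.6 ft, d̄ = (0.99+0.00)/2 = 0.495, v̄ = (1.08+0.00)/2 = 0.54 → q = 5.6×0.495×0.54 = 1.497 ft³/s
Q = Σ q = 212.0 ft³/s

212 ft³/s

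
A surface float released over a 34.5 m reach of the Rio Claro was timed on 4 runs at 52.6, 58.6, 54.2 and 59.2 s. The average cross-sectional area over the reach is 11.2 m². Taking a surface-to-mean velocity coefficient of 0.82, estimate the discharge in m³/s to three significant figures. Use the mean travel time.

t̄ = (52.6 + 58.6 + 54.2 + 59.2) / 4 = 56.15 s
v_surface = L / t̄ = 34.5 / 56.15 = 0.6144 m/s
v_mean = 0.82 × 0.6144 = 0.5038 m/s
Q = A × v_mean = 11.2 × 0.5038 = 5.643 m³/s

5.64 m³/s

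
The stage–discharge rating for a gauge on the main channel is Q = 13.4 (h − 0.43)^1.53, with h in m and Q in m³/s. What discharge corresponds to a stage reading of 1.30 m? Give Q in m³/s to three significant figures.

10.8 m³/s

Q = 13.4 × (1.30 − 0.43)^1.53 = 13.4 × 0.87^1.53 = 10.83 m³/s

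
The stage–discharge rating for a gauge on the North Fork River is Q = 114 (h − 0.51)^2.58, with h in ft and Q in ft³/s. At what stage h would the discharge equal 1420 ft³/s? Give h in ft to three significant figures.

3.17 ft

h − h₀ = (Q/C)^(1/b) = (1420/114)^(1/2.58) = 2.658 ft
h = 0.51 + 2.658 = 3.168 ft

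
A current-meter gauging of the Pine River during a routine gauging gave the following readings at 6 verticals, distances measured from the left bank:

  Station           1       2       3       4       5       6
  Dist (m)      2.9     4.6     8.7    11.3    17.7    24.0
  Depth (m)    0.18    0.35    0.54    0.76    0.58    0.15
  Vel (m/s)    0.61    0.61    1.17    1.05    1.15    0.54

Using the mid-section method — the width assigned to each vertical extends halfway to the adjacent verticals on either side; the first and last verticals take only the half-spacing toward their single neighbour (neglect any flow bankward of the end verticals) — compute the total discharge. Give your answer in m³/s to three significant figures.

w_1 = (4.6 − 2.9)/2 = 0.85 m; q_1 = 0.61 × 0.18 × 0.85 = 0.09333 m³/s
w_2 = (8.7 − 2.9)/2 = 2.9 m; q_2 = 0.61 × 0.35 × 2.9 = 0.6192 m³/s
w_3 = (11.3 − 4.6)/2 = 3.35 m; q_3 = 1.17 × 0.54 × 3.35 = 2.117 m³/s
w_4 = (17.7 − 8.7)/2 = 4.5 m; q_4 = 1.05 × 0.76 × 4.5 = 3.591 m³/s
w_5 = (24.0 − 11.3)/2 = 6.35 m; q_5 = 1.15 × 0.58 × 6.35 = 4.235 m³/s
w_6 = (24.0 − 17.7)/2 = 3.15 m; q_6 = 0.54 × 0.15 × 3.15 = 0.2552 m³/s
Q = Σ qᵢ = 10.91 m³/s

10.9 m³/s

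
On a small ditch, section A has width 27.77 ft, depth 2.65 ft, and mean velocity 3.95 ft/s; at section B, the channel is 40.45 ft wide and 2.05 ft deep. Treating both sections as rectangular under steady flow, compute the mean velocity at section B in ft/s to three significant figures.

3.51 ft/s

Q = A₁V₁ = (27.77×2.65) × 3.95 = 290.7 ft³/s
A₂ = 40.45 × 2.05 = 82.92 ft²
V₂ = Q/A₂ = 290.7/82.92 = 3.505 ft/s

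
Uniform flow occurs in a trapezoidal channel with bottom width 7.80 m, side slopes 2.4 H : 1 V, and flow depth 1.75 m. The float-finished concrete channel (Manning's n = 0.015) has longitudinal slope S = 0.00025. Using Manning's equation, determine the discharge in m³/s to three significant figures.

A = (b + z·y)·y = (7.80 + 2.4×1.75)×1.75 = 21.00 m²
P = b + 2y√(1+z²) = 7.80 + 2×1.75×√(1+2.4²) = 16.90 m
R = A/P = 21.00/16.90 = 1.243 m
Q = (1/n)·A·R^(2/3)·S^(1/2) = (1/0.015) × 21.00 × 1.243^(2/3) × 0.00025^(1/2) = 25.59 m³/s

25.6 m³/s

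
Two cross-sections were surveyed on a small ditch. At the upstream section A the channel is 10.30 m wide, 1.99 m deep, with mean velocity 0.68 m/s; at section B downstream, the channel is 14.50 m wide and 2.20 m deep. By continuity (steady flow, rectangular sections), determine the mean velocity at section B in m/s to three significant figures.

0.437 m/s

Q = A₁V₁ = (10.30×1.99) × 0.68 = 13.94 m³/s
A₂ = 14.50 × 2.20 = 31.90 m²
V₂ = Q/A₂ = 13.94/31.90 = 0.4369 m/s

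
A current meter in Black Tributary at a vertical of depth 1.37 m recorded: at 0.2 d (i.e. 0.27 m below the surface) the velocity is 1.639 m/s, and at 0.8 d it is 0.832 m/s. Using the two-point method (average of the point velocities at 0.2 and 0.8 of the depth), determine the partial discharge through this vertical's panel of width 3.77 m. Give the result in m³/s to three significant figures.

6.38 m³/s

v̄ = (1.639 + 0.832) / 2 = 1.236 m/s
q = v̄ × d × w = 1.236 × 1.37 × 3.77 = 6.381 m³/s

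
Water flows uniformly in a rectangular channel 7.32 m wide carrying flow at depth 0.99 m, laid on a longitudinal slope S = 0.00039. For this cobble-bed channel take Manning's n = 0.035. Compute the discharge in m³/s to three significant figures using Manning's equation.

3.46 m³/s

A = b·y = 7.32 × 0.99 = 7.247 m²
P = b + 2y = 7.32 + 2×0.99 = 9.300 m
R = A/P = 7.247/9.300 = 0.7792 m
Q = (1/n)·A·R^(2/3)·S^(1/2) = (1/0.035) × 7.247 × 0.7792^(2/3) × 0.00039^(1/2) = 3.462 m³/s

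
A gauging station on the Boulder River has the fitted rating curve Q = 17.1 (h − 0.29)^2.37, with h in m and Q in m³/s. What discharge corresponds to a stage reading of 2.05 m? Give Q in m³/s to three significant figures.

65.3 m³/s

Q = 17.1 × (2.05 − 0.29)^2.37 = 17.1 × 1.76^2.37 = 65.29 m³/s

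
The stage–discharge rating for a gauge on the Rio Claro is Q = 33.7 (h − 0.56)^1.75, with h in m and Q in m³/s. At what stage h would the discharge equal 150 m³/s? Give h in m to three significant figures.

h − h₀ = (Q/C)^(1/b) = (150/33.7)^(1/1.75) = 2.347 m
h = 0.56 + 2.347 = 2.907 m

2.91 m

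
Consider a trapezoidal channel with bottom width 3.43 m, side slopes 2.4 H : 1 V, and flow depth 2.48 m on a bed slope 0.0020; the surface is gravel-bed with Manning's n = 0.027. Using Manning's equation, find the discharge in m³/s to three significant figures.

48.8 m³/s

A = (b + z·y)·y = (3.43 + 2.4×2.48)×2.48 = 23.27 m²
P = b + 2y√(1+z²) = 3.43 + 2×2.48×√(1+2.4²) = 16.33 m
R = A/P = 23.27/16.33 = 1.425 m
Q = (1/n)·A·R^(2/3)·S^(1/2) = (1/0.027) × 23.27 × 1.425^(2/3) × 0.0020^(1/2) = 48.81 m³/s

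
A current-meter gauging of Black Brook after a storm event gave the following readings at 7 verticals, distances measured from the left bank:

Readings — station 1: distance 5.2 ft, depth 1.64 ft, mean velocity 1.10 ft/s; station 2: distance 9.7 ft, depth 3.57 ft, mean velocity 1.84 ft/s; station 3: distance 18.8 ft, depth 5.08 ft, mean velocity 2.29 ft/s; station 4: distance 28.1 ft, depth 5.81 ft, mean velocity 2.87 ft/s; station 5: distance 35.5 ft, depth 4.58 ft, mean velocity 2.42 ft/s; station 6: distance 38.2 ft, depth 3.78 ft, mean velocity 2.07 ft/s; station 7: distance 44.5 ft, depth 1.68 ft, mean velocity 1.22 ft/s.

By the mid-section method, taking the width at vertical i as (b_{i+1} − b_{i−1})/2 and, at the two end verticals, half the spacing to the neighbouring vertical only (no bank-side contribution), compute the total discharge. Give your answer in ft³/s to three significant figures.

393 ft³/s

w_1 = (9.7 − 5.2)/2 = 2.25 ft; q_1 = 1.10 × 1.64 × 2.25 = 4.059 ft³/s
w_2 = (18.8 − 5.2)/2 = 6.8 ft; q_2 = 1.84 × 3.57 × 6.8 = 44.67 ft³/s
w_3 = (28.1 − 9.7)/2 = 9.2 ft; q_3 = 2.29 × 5.08 × 9.2 = 107.0 ft³/s
w_4 = (35.5 − 18.8)/2 = 8.35 ft; q_4 = 2.87 × 5.81 × 8.35 = 139.2 ft³/s
w_5 = (38.2 − 28.1)/2 = 5.05 ft; q_5 = 2.42 × 4.58 × 5.05 = 55.97 ft³/s
w_6 = (44.5 − 35.5)/2 = 4.5 ft; q_6 = 2.07 × 3.78 × 4.5 = 35.21 ft³/s
w_7 = (44.5 − 38.2)/2 = 3.15 ft; q_7 = 1.22 × 1.68 × 3.15 = 6.456 ft³/s
Q = Σ qᵢ = 392.6 ft³/s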